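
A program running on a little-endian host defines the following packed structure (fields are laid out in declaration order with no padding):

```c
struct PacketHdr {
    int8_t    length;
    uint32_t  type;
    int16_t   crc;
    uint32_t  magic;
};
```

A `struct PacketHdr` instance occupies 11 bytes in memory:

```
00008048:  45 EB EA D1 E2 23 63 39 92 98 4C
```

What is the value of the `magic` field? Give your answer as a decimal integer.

`magic` follows `length` (1 B), `type` (4 B), `crc` (2 B), so it starts at offset 1 + 4 + 2 = 7 and occupies 4 bytes.
Bytes at offsets 7..10: 39 92 98 4C.
Little-endian: lowest address holds the least-significant byte.
Reassemble most-significant byte first: 4C 98 92 39 → 0x4C989239.
0x4C989239 = 1285067321.

1285067321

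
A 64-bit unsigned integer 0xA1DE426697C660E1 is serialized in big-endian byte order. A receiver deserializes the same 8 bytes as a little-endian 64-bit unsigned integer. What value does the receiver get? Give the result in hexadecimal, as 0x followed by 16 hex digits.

0xE160C6976642DEA1

Stored big-endian, the bytes at ascending addresses are A1 DE 42 66 97 C6 60 E1.
Read back as little-endian, the first byte is least significant, giving 0xE160C6976642DEA1.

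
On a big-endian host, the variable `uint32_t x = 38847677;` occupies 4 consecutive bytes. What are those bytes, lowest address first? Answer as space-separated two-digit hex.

02 50 C4 BD

38847677 in hexadecimal, padded to 32 bits, is 0x0250C4BD.
Split into bytes (most-significant first): 02 50 C4 BD.
In big-endian order the high byte comes first in memory.
So the memory order matches the most-significant-first order: 02 50 C4 BD.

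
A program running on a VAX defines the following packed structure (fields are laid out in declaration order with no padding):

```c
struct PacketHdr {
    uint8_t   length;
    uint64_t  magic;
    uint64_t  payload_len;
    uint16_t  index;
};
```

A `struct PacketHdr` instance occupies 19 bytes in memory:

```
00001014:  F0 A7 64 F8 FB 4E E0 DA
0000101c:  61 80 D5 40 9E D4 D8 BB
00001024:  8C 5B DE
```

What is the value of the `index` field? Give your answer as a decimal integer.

`index` follows `length` (1 B), `magic` (8 B), `payload_len` (8 B), so it starts at offset 1 + 8 + 8 = 17 and occupies 2 bytes.
Bytes at offsets 17..18: 5B DE.
Little-endian stores the least-significant byte at the lowest address.
Reassemble most-significant byte first: DE 5B → 0xDE5B.
0xDE5B = 56923.

56923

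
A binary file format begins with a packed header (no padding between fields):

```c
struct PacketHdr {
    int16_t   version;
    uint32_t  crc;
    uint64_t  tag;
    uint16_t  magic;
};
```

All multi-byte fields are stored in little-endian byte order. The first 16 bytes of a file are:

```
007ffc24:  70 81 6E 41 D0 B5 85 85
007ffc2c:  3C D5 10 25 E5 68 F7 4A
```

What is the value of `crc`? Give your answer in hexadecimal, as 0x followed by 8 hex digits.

0xB5D0416E

`crc` follows `version` (2 bytes), so it starts at byte offset 2 and occupies 4 bytes.
Bytes at offsets 2..5: 6E 41 D0 B5.
In little-endian order the low byte comes first in memory.
Reassemble most-significant byte first: B5 D0 41 6E → 0xB5D0416E.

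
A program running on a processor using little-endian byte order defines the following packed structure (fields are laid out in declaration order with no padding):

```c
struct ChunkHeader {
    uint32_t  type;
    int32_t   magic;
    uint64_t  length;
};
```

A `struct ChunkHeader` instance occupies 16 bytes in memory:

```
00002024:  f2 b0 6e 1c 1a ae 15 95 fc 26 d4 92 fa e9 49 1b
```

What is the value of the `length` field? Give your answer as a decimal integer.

1966359974738405116

`length` follows `type` (4 B), `magic` (4 B), so it starts at offset 4 + 4 = 8 and occupies 8 bytes.
Bytes at offsets 8..15: FC 26 D4 92 FA E9 49 1B.
In little-endian order the low byte comes first in memory.
Reassemble most-significant byte first: 1B 49 E9 FA 92 D4 26 FC → 0x1B49E9FA92D426FC.
0x1B49E9FA92D426FC = 1966359974738405116.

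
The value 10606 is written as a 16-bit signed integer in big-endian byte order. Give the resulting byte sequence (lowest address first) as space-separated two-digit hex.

29 6E

10606 in hexadecimal, padded to 16 bits, is 0x296E.
Split into bytes (most-significant first): 29 6E.
Big-endian stores the most-significant byte at the lowest address.
So the memory order matches the most-significant-first order: 29 6E.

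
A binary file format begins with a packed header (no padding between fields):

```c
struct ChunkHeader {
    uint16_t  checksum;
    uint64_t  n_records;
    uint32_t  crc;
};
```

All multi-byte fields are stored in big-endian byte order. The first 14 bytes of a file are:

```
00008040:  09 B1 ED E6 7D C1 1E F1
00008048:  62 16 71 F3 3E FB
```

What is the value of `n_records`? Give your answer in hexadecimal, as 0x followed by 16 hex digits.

0xEDE67DC11EF16216

`n_records` follows `checksum` (2 bytes), so it starts at byte offset 2 and occupies 8 bytes.
Bytes at offsets 2..9: ED E6 7D C1 1E F1 62 16.
In big-endian order the high byte comes first in memory.
The bytes are already most-significant first: 0xEDE67DC11EF16216.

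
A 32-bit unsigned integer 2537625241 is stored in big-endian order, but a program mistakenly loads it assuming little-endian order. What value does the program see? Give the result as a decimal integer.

2568372631

2537625241 in 32-bit hexadecimal is 0x97411699.
Stored big-endian, the bytes at ascending addresses are 97 41 16 99.
Read back as little-endian, the first byte is least significant, giving 0x99164197.
0x99164197 = 2568372631.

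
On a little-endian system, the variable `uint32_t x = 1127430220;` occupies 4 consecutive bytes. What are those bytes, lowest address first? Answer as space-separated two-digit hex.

4C 38 33 43

1127430220 in hexadecimal, padded to 32 bits, is 0x4333384C.
Split into bytes (most-significant first): 43 33 38 4C.
Little-endian: lowest address holds the least-significant byte.
So at ascending addresses the bytes are 4C 38 33 43.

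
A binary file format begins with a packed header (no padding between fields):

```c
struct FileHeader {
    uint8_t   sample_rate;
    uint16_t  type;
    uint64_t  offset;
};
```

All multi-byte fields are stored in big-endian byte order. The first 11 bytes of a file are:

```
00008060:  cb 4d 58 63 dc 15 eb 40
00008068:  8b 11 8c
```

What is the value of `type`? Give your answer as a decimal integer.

19800

`type` follows `sample_rate` (1 byte), so it starts at byte offset 1 and occupies 2 bytes.
Bytes at offsets 1..2: 4D 58.
Big-endian: lowest address holds the most-significant byte.
The bytes are already most-significant first: 0x4D58.
0x4D58 = 19800.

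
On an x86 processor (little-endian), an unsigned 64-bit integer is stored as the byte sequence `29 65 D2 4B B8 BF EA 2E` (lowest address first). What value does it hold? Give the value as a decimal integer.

Little-endian: lowest address holds the least-significant byte.
Reassemble most-significant byte first: 2E EA BF B8 4B D2 65 29 → 0x2EEABFB84BD26529.
0x2EEABFB84BD26529 = 3380725268561945897.

3380725268561945897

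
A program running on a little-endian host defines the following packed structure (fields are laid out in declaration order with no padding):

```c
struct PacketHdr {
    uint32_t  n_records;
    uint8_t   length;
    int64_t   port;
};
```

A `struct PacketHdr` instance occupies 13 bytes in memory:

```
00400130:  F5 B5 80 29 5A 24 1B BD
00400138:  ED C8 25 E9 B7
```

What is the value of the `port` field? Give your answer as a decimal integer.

-5194579150282876124

`port` follows `n_records` (4 B), `length` (1 B), so it starts at offset 4 + 1 = 5 and occupies 8 bytes.
Bytes at offsets 5..12: 24 1B BD ED C8 25 E9 B7.
Little-endian: lowest address holds the least-significant byte.
Reassemble most-significant byte first: B7 E9 25 C8 ED BD 1B 24 → 0xB7E925C8EDBD1B24.
Top bit is set, so as a signed 64-bit value this is 0xB7E925C8EDBD1B24 − 2^64 = -5194579150282876124.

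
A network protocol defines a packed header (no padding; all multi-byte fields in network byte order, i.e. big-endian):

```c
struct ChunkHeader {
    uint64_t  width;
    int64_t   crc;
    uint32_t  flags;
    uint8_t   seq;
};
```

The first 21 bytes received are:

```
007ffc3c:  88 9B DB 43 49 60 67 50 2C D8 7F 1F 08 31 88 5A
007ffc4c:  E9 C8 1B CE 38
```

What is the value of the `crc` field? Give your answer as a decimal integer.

3231472503896508506

`crc` follows `width` (8 bytes), so it starts at byte offset 8 and occupies 8 bytes.
Bytes at offsets 8..15: 2C D8 7F 1F 08 31 88 5A.
Big-endian: lowest address holds the most-significant byte.
The bytes are already most-significant first: 0x2CD87F1F0831885A.
0x2CD87F1F0831885A = 3231472503896508506.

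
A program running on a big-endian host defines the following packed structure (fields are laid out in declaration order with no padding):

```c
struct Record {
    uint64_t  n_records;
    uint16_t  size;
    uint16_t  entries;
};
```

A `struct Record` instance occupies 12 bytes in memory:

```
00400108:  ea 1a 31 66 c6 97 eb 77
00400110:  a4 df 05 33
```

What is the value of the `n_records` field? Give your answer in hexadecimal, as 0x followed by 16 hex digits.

0xEA1A3166C697EB77

`n_records` is the first field, at byte offset 0, occupying 8 bytes.
Bytes at offsets 0..7: EA 1A 31 66 C6 97 EB 77.
In big-endian order the high byte comes first in memory.
The bytes are already most-significant first: 0xEA1A3166C697EB77.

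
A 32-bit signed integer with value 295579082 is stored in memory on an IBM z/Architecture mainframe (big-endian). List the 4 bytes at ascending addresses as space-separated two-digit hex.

295579082 in hexadecimal, padded to 32 bits, is 0x119E2DCA.
Split into bytes (most-significant first): 11 9E 2D CA.
Big-endian: lowest address holds the most-significant byte.
So the memory order matches the most-significant-first order: 11 9E 2D CA.

11 9E 2D CA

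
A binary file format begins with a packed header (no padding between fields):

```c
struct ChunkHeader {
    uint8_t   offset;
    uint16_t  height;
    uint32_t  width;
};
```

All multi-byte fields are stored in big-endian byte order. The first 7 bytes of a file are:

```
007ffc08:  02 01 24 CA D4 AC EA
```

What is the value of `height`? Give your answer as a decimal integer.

292

`height` follows `offset` (1 byte), so it starts at byte offset 1 and occupies 2 bytes.
Bytes at offsets 1..2: 01 24.
Big-endian: lowest address holds the most-significant byte.
The bytes are already most-significant first: 0x0124.
0x0124 = 292.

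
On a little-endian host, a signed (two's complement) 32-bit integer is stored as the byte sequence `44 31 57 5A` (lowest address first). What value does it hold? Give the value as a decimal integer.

Little-endian: lowest address holds the least-significant byte.
Reassemble most-significant byte first: 5A 57 31 44 → 0x5A573144.
0x5A573144 = 1515663684.

1515663684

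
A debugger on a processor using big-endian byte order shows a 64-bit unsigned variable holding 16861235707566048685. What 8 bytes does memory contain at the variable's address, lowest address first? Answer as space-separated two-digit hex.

16861235707566048685 in hexadecimal, padded to 64 bits, is 0xE9FF248A979B45AD.
Split into bytes (most-significant first): E9 FF 24 8A 97 9B 45 AD.
Big-endian: lowest address holds the most-significant byte.
So the memory order matches the most-significant-first order: E9 FF 24 8A 97 9B 45 AD.

E9 FF 24 8A 97 9B 45 AD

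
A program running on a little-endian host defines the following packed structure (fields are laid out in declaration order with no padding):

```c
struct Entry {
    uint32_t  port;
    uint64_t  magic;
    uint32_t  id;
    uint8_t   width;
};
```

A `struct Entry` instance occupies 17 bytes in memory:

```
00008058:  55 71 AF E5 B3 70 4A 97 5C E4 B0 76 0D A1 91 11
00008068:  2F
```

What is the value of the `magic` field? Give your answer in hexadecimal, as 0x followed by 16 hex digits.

0x76B0E45C974A70B3

`magic` follows `port` (4 bytes), so it starts at byte offset 4 and occupies 8 bytes.
Bytes at offsets 4..11: B3 70 4A 97 5C E4 B0 76.
Little-endian: lowest address holds the least-significant byte.
Reassemble most-significant byte first: 76 B0 E4 5C 97 4A 70 B3 → 0x76B0E45C974A70B3.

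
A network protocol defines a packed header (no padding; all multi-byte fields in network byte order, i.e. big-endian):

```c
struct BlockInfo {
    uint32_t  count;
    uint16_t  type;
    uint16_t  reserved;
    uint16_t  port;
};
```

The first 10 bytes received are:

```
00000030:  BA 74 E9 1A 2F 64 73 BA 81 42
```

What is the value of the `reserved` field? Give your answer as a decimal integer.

`reserved` follows `count` (4 B), `type` (2 B), so it starts at offset 4 + 2 = 6 and occupies 2 bytes.
Bytes at offsets 6..7: 73 BA.
In big-endian order the high byte comes first in memory.
The bytes are already most-significant first: 0x73BA.
0x73BA = 29626.

29626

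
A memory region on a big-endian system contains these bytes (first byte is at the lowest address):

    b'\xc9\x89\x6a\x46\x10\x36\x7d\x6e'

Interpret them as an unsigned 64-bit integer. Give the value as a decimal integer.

14522255322585136494

Big-endian stores the most-significant byte at the lowest address.
The bytes are already most-significant first: 0xC9896A4610367D6E.
0xC9896A4610367D6E = 14522255322585136494.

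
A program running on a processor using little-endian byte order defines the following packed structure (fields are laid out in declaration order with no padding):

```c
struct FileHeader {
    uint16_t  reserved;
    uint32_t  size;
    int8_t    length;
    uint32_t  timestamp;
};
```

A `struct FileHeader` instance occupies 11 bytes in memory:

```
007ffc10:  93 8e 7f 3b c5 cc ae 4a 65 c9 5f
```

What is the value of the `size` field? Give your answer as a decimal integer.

`size` follows `reserved` (2 bytes), so it starts at byte offset 2 and occupies 4 bytes.
Bytes at offsets 2..5: 7F 3B C5 CC.
In little-endian order the low byte comes first in memory.
Reassemble most-significant byte first: CC C5 3B 7F → 0xCCC53B7F.
0xCCC53B7F = 3435477887.

3435477887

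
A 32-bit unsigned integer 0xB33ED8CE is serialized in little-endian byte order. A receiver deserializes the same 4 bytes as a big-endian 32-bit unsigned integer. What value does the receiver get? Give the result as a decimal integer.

Stored little-endian, the bytes at ascending addresses are CE D8 3E B3.
Read back as big-endian, the last byte is least significant, giving 0xCED83EB3.
0xCED83EB3 = 3470278323.

3470278323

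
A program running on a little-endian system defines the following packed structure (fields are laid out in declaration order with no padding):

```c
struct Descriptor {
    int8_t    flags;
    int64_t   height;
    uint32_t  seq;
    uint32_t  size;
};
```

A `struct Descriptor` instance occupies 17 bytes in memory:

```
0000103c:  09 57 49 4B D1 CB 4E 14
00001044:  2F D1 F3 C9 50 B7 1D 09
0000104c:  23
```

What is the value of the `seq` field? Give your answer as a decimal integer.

1355412433

`seq` follows `flags` (1 B), `height` (8 B), so it starts at offset 1 + 8 = 9 and occupies 4 bytes.
Bytes at offsets 9..12: D1 F3 C9 50.
In little-endian order the low byte comes first in memory.
Reassemble most-significant byte first: 50 C9 F3 D1 → 0x50C9F3D1.
0x50C9F3D1 = 1355412433.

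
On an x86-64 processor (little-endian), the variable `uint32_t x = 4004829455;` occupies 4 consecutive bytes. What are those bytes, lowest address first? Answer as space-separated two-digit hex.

0F D9 B4 EE

4004829455 in hexadecimal, padded to 32 bits, is 0xEEB4D90F.
Split into bytes (most-significant first): EE B4 D9 0F.
Little-endian: lowest address holds the least-significant byte.
So at ascending addresses the bytes are 0F D9 B4 EE.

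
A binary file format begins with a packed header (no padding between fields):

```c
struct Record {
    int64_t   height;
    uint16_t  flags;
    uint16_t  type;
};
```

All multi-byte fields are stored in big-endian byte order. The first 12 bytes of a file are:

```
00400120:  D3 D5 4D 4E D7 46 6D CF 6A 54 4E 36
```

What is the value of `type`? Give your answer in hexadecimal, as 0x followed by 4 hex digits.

`type` follows `height` (8 B), `flags` (2 B), so it starts at offset 8 + 2 = 10 and occupies 2 bytes.
Bytes at offsets 10..11: 4E 36.
In big-endian order the high byte comes first in memory.
The bytes are already most-significant first: 0x4E36.

0x4E36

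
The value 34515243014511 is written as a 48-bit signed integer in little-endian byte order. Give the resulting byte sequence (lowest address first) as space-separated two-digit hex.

34515243014511 in hexadecimal, padded to 48 bits, is 0x1F6434CC996F.
Split into bytes (most-significant first): 1F 64 34 CC 99 6F.
Little-endian: lowest address holds the least-significant byte.
So at ascending addresses the bytes are 6F 99 CC 34 64 1F.

6F 99 CC 34 64 1F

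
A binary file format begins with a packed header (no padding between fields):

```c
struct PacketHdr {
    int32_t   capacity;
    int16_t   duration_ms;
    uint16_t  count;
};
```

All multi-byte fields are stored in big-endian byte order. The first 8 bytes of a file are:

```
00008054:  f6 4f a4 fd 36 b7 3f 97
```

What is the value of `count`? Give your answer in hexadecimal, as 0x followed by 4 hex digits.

`count` follows `capacity` (4 B), `duration_ms` (2 B), so it starts at offset 4 + 2 = 6 and occupies 2 bytes.
Bytes at offsets 6..7: 3F 97.
Big-endian stores the most-significant byte at the lowest address.
The bytes are already most-significant first: 0x3F97.

0x3F97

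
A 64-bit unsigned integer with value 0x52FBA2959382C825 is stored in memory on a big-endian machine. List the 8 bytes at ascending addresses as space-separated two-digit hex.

52 FB A2 95 93 82 C8 25

Split into bytes (most-significant first): 52 FB A2 95 93 82 C8 25.
Big-endian: lowest address holds the most-significant byte.
So the memory order matches the most-significant-first order: 52 FB A2 95 93 82 C8 25.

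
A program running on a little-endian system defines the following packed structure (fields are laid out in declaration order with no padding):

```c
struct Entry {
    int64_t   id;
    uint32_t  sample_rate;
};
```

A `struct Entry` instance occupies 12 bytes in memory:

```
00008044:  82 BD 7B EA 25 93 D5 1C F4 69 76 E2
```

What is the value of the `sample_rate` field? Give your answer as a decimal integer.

`sample_rate` follows `id` (8 bytes), so it starts at byte offset 8 and occupies 4 bytes.
Bytes at offsets 8..11: F4 69 76 E2.
Little-endian stores the least-significant byte at the lowest address.
Reassemble most-significant byte first: E2 76 69 F4 → 0xE27669F4.
0xE27669F4 = 3799411188.

3799411188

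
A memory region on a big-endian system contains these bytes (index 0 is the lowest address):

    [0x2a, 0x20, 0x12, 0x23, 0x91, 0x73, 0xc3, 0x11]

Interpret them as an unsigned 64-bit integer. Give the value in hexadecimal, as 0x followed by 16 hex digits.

0x2A2012239173C311

Big-endian: lowest address holds the most-significant byte.
The bytes are already most-significant first: 0x2A2012239173C311.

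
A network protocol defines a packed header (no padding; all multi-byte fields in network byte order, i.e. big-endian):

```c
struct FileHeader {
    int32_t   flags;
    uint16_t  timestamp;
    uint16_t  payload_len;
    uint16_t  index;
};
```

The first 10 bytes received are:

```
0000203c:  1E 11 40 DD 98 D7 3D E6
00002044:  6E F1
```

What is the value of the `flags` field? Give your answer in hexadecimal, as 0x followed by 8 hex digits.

`flags` is the first field, at byte offset 0, occupying 4 bytes.
Bytes at offsets 0..3: 1E 11 40 DD.
Big-endian: lowest address holds the most-significant byte.
The bytes are already most-significant first: 0x1E1140DD.

0x1E1140DD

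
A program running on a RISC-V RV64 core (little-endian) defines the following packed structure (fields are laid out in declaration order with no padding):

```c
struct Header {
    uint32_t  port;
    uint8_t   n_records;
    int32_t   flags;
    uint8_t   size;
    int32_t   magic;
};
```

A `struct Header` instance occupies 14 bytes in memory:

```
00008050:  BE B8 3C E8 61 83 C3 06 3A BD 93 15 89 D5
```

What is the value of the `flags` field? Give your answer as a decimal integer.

`flags` follows `port` (4 B), `n_records` (1 B), so it starts at offset 4 + 1 = 5 and occupies 4 bytes.
Bytes at offsets 5..8: 83 C3 06 3A.
Little-endian stores the least-significant byte at the lowest address.
Reassemble most-significant byte first: 3A 06 C3 83 → 0x3A06C383.
0x3A06C383 = 973521795.

973521795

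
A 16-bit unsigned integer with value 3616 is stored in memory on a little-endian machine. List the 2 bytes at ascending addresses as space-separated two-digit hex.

3616 in hexadecimal, padded to 16 bits, is 0x0E20.
Split into bytes (most-significant first): 0E 20.
In little-endian order the low byte comes first in memory.
So at ascending addresses the bytes are 20 0E.

20 0E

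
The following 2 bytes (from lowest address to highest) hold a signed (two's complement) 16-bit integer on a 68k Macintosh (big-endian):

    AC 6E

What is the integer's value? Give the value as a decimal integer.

Big-endian: lowest address holds the most-significant byte.
The bytes are already most-significant first: 0xAC6E.
Top bit is set, so as a signed 16-bit value this is 0xAC6E − 2^16 = -21394.

-21394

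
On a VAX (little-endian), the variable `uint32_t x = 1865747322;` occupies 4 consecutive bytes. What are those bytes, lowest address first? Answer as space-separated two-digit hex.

1865747322 in hexadecimal, padded to 32 bits, is 0x6F350B7A.
Split into bytes (most-significant first): 6F 35 0B 7A.
Little-endian stores the least-significant byte at the lowest address.
So at ascending addresses the bytes are 7A 0B 35 6F.

7A 0B 35 6F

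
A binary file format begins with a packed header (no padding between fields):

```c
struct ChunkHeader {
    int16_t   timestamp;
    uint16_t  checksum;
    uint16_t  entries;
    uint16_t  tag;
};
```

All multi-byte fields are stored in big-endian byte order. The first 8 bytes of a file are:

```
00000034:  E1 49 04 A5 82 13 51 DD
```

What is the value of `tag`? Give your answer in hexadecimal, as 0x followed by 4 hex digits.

0x51DD

`tag` follows `timestamp` (2 B), `checksum` (2 B), `entries` (2 B), so it starts at offset 2 + 2 + 2 = 6 and occupies 2 bytes.
Bytes at offsets 6..7: 51 DD.
Big-endian: lowest address holds the most-significant byte.
The bytes are already most-significant first: 0x51DD.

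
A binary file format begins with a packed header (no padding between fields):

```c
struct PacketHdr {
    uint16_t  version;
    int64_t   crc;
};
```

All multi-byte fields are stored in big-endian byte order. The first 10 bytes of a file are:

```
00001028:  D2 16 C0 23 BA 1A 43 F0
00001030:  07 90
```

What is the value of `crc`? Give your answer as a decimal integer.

-4601629772270794864

`crc` follows `version` (2 bytes), so it starts at byte offset 2 and occupies 8 bytes.
Bytes at offsets 2..9: C0 23 BA 1A 43 F0 07 90.
In big-endian order the high byte comes first in memory.
The bytes are already most-significant first: 0xC023BA1A43F00790.
Top bit is set, so as a signed 64-bit value this is 0xC023BA1A43F00790 − 2^64 = -4601629772270794864.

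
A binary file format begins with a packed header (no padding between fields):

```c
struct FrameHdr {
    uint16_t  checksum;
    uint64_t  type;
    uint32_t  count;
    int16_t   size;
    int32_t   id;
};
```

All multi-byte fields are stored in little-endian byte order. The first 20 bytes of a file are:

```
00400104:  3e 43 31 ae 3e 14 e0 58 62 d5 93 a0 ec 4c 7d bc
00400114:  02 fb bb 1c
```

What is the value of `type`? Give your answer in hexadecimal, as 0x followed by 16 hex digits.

`type` follows `checksum` (2 bytes), so it starts at byte offset 2 and occupies 8 bytes.
Bytes at offsets 2..9: 31 AE 3E 14 E0 58 62 D5.
Little-endian stores the least-significant byte at the lowest address.
Reassemble most-significant byte first: D5 62 58 E0 14 3E AE 31 → 0xD56258E0143EAE31.

0xD56258E0143EAE31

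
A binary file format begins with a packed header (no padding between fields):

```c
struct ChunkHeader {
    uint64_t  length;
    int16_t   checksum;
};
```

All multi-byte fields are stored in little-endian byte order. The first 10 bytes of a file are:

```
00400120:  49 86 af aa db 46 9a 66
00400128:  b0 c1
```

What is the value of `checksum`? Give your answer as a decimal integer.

-15952

`checksum` follows `length` (8 bytes), so it starts at byte offset 8 and occupies 2 bytes.
Bytes at offsets 8..9: B0 C1.
Little-endian: lowest address holds the least-significant byte.
Reassemble most-significant byte first: C1 B0 → 0xC1B0.
Top bit is set, so as a signed 16-bit value this is 0xC1B0 − 2^16 = -15952.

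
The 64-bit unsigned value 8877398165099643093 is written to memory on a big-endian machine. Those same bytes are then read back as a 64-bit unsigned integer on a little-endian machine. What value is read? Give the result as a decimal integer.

15348400298672140923

8877398165099643093 in 64-bit hexadecimal is 0x7B32DA98C07800D5.
Stored big-endian, the bytes at ascending addresses are 7B 32 DA 98 C0 78 00 D5.
Read back as little-endian, the first byte is least significant, giving 0xD50078C098DA327B.
0xD50078C098DA327B = 15348400298672140923.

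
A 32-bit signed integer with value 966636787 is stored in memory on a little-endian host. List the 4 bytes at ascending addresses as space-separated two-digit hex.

F3 B4 9D 39

966636787 in hexadecimal, padded to 32 bits, is 0x399DB4F3.
Split into bytes (most-significant first): 39 9D B4 F3.
In little-endian order the low byte comes first in memory.
So at ascending addresses the bytes are F3 B4 9D 39.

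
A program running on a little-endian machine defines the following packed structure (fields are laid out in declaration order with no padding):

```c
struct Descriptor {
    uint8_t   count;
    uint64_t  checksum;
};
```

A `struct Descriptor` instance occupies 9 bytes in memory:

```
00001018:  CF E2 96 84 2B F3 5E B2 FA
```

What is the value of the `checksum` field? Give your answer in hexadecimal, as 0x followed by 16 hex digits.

`checksum` follows `count` (1 byte), so it starts at byte offset 1 and occupies 8 bytes.
Bytes at offsets 1..8: E2 96 84 2B F3 5E B2 FA.
In little-endian order the low byte comes first in memory.
Reassemble most-significant byte first: FA B2 5E F3 2B 84 96 E2 → 0xFAB25EF32B8496E2.

0xFAB25EF32B8496E2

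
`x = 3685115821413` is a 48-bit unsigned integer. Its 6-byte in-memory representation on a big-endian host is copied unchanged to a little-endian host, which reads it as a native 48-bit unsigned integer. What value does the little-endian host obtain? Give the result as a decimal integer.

112137368394243

3685115821413 in 48-bit hexadecimal is 0x035A0204FD65.
Stored big-endian, the bytes at ascending addresses are 03 5A 02 04 FD 65.
Read back as little-endian, the first byte is least significant, giving 0x65FD04025A03.
0x65FD04025A03 = 112137368394243.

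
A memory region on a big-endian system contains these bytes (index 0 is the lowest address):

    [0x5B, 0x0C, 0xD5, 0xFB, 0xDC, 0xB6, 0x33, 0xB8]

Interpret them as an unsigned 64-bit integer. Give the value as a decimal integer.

6560854034888405944

Big-endian: lowest address holds the most-significant byte.
The bytes are already most-significant first: 0x5B0CD5FBDCB633B8.
0x5B0CD5FBDCB633B8 = 6560854034888405944.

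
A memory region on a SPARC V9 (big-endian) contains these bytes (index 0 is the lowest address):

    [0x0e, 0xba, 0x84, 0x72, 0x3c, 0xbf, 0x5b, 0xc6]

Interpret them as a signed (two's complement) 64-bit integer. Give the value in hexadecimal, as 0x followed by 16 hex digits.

Big-endian stores the most-significant byte at the lowest address.
The bytes are already most-significant first: 0x0EBA84723CBF5BC6.

0x0EBA84723CBF5BC6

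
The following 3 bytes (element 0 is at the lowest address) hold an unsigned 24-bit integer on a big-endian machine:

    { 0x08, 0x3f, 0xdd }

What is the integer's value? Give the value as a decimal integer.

Big-endian: lowest address holds the most-significant byte.
The bytes are already most-significant first: 0x083FDD.
0x083FDD = 540637.

540637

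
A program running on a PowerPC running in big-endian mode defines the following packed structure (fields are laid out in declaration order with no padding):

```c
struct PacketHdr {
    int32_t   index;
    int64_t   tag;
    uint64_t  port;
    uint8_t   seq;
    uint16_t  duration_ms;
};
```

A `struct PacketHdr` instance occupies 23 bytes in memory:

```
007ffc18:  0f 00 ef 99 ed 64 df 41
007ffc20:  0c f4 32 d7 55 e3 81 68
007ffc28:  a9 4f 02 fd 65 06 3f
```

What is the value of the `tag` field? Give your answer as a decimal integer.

`tag` follows `index` (4 bytes), so it starts at byte offset 4 and occupies 8 bytes.
Bytes at offsets 4..11: ED 64 DF 41 0C F4 32 D7.
In big-endian order the high byte comes first in memory.
The bytes are already most-significant first: 0xED64DF410CF432D7.
Top bit is set, so as a signed 64-bit value this is 0xED64DF410CF432D7 − 2^64 = -1340701318566366505.

-1340701318566366505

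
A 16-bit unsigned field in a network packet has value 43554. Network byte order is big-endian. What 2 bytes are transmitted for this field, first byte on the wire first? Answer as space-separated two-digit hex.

AA 22

43554 in hexadecimal, padded to 16 bits, is 0xAA22.
Split into bytes (most-significant first): AA 22.
Big-endian: lowest address holds the most-significant byte.
So the memory order matches the most-significant-first order: AA 22.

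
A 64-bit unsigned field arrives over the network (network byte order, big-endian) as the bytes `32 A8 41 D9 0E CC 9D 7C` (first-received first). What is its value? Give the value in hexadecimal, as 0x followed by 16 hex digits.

0x32A841D90ECC9D7C

Big-endian: lowest address holds the most-significant byte.
The bytes are already most-significant first: 0x32A841D90ECC9D7C.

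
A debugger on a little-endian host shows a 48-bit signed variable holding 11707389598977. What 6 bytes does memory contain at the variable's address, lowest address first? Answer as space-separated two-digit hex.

01 5D CC D6 A5 0A

11707389598977 in hexadecimal, padded to 48 bits, is 0x0AA5D6CC5D01.
Split into bytes (most-significant first): 0A A5 D6 CC 5D 01.
In little-endian order the low byte comes first in memory.
So at ascending addresses the bytes are 01 5D CC D6 A5 0A.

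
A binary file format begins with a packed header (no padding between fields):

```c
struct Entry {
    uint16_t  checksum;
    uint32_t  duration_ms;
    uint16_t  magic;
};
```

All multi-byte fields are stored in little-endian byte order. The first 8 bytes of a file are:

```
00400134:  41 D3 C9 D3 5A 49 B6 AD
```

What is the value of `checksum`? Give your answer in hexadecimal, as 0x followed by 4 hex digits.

0xD341

`checksum` is the first field, at byte offset 0, occupying 2 bytes.
Bytes at offsets 0..1: 41 D3.
Little-endian stores the least-significant byte at the lowest address.
Reassemble most-significant byte first: D3 41 → 0xD341.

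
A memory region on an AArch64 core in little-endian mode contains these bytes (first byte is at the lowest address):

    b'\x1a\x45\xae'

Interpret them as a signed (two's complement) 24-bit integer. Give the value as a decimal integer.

Little-endian stores the least-significant byte at the lowest address.
Reassemble most-significant byte first: AE 45 1A → 0xAE451A.
Top bit is set, so as a signed 24-bit value this is 0xAE451A − 2^24 = -5356262.

-5356262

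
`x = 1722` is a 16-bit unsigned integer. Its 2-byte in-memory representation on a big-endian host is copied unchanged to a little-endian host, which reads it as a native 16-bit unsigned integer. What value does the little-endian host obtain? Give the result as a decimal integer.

1722 in 16-bit hexadecimal is 0x06BA.
Stored big-endian, the bytes at ascending addresses are 06 BA.
Read back as little-endian, the first byte is least significant, giving 0xBA06.
0xBA06 = 47622.

47622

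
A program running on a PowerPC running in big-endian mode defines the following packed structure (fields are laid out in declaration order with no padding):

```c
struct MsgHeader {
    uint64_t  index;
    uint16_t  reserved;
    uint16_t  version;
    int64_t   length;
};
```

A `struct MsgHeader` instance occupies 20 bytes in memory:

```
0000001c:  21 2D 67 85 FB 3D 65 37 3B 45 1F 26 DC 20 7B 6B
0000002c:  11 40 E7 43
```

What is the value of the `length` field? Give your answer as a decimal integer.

`length` follows `index` (8 B), `reserved` (2 B), `version` (2 B), so it starts at offset 8 + 2 + 2 = 12 and occupies 8 bytes.
Bytes at offsets 12..19: DC 20 7B 6B 11 40 E7 43.
Big-endian: lowest address holds the most-significant byte.
The bytes are already most-significant first: 0xDC207B6B1140E743.
Top bit is set, so as a signed 64-bit value this is 0xDC207B6B1140E743 − 2^64 = -2584930486329481405.

-2584930486329481405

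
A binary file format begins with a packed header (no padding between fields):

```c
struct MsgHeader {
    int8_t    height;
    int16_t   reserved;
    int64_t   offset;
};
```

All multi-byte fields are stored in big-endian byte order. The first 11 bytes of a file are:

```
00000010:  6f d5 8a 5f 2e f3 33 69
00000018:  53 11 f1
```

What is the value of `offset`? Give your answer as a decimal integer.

6858686684667777521

`offset` follows `height` (1 B), `reserved` (2 B), so it starts at offset 1 + 2 = 3 and occupies 8 bytes.
Bytes at offsets 3..10: 5F 2E F3 33 69 53 11 F1.
Big-endian stores the most-significant byte at the lowest address.
The bytes are already most-significant first: 0x5F2EF333695311F1.
0x5F2EF333695311F1 = 6858686684667777521.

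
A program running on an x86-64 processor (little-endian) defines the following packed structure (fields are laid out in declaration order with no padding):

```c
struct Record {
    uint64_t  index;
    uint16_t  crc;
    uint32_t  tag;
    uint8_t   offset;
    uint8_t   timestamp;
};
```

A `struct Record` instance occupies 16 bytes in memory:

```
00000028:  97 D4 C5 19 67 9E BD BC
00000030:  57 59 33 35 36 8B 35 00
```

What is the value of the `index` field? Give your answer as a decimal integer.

13600200615379981463

`index` is the first field, at byte offset 0, occupying 8 bytes.
Bytes at offsets 0..7: 97 D4 C5 19 67 9E BD BC.
In little-endian order the low byte comes first in memory.
Reassemble most-significant byte first: BC BD 9E 67 19 C5 D4 97 → 0xBCBD9E6719C5D497.
0xBCBD9E6719C5D497 = 13600200615379981463.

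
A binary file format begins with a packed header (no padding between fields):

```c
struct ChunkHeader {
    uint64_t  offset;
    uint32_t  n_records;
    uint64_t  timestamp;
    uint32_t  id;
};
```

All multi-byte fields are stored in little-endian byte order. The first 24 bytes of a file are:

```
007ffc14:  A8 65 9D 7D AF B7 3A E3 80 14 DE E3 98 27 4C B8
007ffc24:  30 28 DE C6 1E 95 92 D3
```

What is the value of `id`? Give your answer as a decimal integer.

3549599006

`id` follows `offset` (8 B), `n_records` (4 B), `timestamp` (8 B), so it starts at offset 8 + 4 + 8 = 20 and occupies 4 bytes.
Bytes at offsets 20..23: 1E 95 92 D3.
In little-endian order the low byte comes first in memory.
Reassemble most-significant byte first: D3 92 95 1E → 0xD392951E.
0xD392951E = 3549599006.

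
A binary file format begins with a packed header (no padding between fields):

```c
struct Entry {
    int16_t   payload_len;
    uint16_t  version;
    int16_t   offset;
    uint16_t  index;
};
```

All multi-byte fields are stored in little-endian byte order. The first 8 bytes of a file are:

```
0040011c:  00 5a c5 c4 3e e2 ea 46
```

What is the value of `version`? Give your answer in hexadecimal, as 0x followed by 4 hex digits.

`version` follows `payload_len` (2 bytes), so it starts at byte offset 2 and occupies 2 bytes.
Bytes at offsets 2..3: C5 C4.
Little-endian stores the least-significant byte at the lowest address.
Reassemble most-significant byte first: C4 C5 → 0xC4C5.

0xC4C5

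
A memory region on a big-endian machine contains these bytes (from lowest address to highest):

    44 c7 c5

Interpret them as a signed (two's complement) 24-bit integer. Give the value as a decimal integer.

4507589

Big-endian stores the most-significant byte at the lowest address.
The bytes are already most-significant first: 0x44C7C5.
0x44C7C5 = 4507589.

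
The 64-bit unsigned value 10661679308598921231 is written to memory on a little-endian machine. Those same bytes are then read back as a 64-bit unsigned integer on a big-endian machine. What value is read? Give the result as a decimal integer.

1137207124836021651

10661679308598921231 in 64-bit hexadecimal is 0x93F5E4D7DA2BC80F.
Stored little-endian, the bytes at ascending addresses are 0F C8 2B DA D7 E4 F5 93.
Read back as big-endian, the last byte is least significant, giving 0x0FC82BDAD7E4F593.
0x0FC82BDAD7E4F593 = 1137207124836021651.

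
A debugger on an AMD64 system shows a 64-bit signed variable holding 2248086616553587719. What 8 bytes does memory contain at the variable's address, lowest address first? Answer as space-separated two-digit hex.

07 84 FC EB DD CE 32 1F

2248086616553587719 in hexadecimal, padded to 64 bits, is 0x1F32CEDDEBFC8407.
Split into bytes (most-significant first): 1F 32 CE DD EB FC 84 07.
Little-endian stores the least-significant byte at the lowest address.
So at ascending addresses the bytes are 07 84 FC EB DD CE 32 1F.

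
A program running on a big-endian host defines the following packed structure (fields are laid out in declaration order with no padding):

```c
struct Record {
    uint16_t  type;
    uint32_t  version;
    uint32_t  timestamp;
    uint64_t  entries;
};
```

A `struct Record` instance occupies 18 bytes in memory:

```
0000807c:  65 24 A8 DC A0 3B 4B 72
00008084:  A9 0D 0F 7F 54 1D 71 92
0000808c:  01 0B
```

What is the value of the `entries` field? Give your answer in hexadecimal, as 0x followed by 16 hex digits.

0x0F7F541D7192010B

`entries` follows `type` (2 B), `version` (4 B), `timestamp` (4 B), so it starts at offset 2 + 4 + 4 = 10 and occupies 8 bytes.
Bytes at offsets 10..17: 0F 7F 54 1D 71 92 01 0B.
Big-endian: lowest address holds the most-significant byte.
The bytes are already most-significant first: 0x0F7F541D7192010B.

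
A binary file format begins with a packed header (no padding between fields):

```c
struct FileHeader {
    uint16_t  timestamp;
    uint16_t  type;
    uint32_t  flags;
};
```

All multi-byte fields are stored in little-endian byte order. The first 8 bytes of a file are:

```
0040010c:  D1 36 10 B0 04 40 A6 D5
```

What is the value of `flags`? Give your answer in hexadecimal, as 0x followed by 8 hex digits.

`flags` follows `timestamp` (2 B), `type` (2 B), so it starts at offset 2 + 2 = 4 and occupies 4 bytes.
Bytes at offsets 4..7: 04 40 A6 D5.
Little-endian: lowest address holds the least-significant byte.
Reassemble most-significant byte first: D5 A6 40 04 → 0xD5A64004.

0xD5A64004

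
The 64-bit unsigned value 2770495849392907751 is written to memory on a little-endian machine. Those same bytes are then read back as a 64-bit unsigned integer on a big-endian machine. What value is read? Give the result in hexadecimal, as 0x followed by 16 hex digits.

0xE725C2DA4BC77226

2770495849392907751 in 64-bit hexadecimal is 0x2672C74BDAC225E7.
Stored little-endian, the bytes at ascending addresses are E7 25 C2 DA 4B C7 72 26.
Read back as big-endian, the last byte is least significant, giving 0xE725C2DA4BC77226.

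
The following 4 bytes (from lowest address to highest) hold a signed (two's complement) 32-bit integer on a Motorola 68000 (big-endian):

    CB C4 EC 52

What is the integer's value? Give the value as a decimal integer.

Big-endian: lowest address holds the most-significant byte.
The bytes are already most-significant first: 0xCBC4EC52.
Top bit is set, so as a signed 32-bit value this is 0xCBC4EC52 − 2^32 = -876286894.

-876286894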